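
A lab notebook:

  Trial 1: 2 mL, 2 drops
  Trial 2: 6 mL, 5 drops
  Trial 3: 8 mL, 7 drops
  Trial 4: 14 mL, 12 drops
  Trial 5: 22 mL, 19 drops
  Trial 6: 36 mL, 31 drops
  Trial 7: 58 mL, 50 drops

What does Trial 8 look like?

94 mL, 81 drops

ML: 2, 6, 8, 14, 22, 36, 58 → 94 (each term is the sum of the two before it).
Drops: each term is the sum of the two before it; 2, 5, 7, 12, 19, 31, 50 → 81.
So the next line is 94 mL, 81 drops.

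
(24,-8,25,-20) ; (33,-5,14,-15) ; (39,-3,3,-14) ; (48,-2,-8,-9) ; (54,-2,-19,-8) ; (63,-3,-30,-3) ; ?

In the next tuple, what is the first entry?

69

First entry — alternating steps +9, +6, +9, +6, …: 24, 33, 39, 48, 54, 63 → 69.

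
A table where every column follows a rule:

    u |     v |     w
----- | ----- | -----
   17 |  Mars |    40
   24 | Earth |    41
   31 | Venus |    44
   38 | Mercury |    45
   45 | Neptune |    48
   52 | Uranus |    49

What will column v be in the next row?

Column v goes Mars, Earth, Venus, Mercury, Neptune, Uranus → Saturn (runs backward through the planets Mercury→Neptune).

Saturn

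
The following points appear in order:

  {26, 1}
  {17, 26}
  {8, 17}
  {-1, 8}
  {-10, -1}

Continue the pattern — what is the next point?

{-19, -10}

First entry: −9 each step, so 26, 17, 8, -1, -10 → -19.
For the second entry, always the previous value of the first entry: 1, 26, 17, 8, -1 → -10.
Putting it together: {-19, -10}.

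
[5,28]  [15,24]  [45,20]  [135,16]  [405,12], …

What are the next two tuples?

[1215,8], [3645,4]

First part — ×3 each step: 5, 15, 45, 135, 405 → 1215 → 3645.
Second part — −4 each step: 28, 24, 20, 16, 12 → 8 → 4.
Putting the parts together: [1215,8] and then [3645,4].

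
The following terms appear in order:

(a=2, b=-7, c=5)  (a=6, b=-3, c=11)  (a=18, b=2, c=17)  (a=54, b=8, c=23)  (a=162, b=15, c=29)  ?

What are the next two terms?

(a=486, b=23, c=35), (a=1458, b=32, c=41)

For the a, ×3 each step: 2, 6, 18, 54, 162 → 486 → 1458.
B goes -7, -3, 2, 8, 15 → 23 → 32 (differences are 4, 5, 6, … (increasing by 1 each time)).
C: 5, 11, 17, 23, 29 → 35 → 41 (+6 each step).
So the next two terms are (a=486, b=23, c=35) and (a=1458, b=32, c=41).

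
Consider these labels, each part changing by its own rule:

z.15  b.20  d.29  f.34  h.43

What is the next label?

j.48

Letter: z, b, d, f, h → j (letters move forward 2 places in the alphabet, wrapping Z→A).
Second component — alternating steps +5, +9, +5, +9, …: 15, 20, 29, 34, 43 → 48.
So the next label is j.48.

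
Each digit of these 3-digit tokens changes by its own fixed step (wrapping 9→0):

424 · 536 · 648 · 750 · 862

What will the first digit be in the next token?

For the first digit, +1 each step, mod 10: 4, 5, 6, 7, 8 → 9.

9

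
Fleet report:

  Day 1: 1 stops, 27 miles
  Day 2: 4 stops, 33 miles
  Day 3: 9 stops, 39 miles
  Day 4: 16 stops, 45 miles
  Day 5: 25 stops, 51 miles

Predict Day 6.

Stops — perfect squares: 1², 2², 3², …: 1, 4, 9, 16, 25 → 36.
Miles: +6 each step, so 27, 33, 39, 45, 51 → 57.
So the next row is 36 stops, 57 miles.

36 stops, 57 miles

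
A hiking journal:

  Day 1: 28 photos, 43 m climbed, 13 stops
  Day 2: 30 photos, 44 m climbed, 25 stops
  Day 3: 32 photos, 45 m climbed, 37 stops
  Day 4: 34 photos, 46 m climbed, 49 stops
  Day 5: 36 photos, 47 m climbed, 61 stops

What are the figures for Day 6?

38 photos, 48 m climbed, 73 stops

Photos: +2 each step; 28, 30, 32, 34, 36 → 38.
M climbed: +1 each step; 43, 44, 45, 46, 47 → 48.
Stops: 13, 25, 37, 49, 61 → 73 (+12 each step).
Putting it together: 38 photos, 48 m climbed, 73 stops.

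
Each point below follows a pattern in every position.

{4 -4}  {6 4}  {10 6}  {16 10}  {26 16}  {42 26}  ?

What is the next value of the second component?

42

For the first component, each term is the sum of the two before it: 4, 6, 10, 16, 26, 42 → 68.
Second component: always the previous value of the first component, so -4, 4, 6, 10, 16, 26 → 42.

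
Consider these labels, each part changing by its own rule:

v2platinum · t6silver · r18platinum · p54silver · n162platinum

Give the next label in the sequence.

l486silver

Letter — letters move back 2 places in the alphabet: v, t, r, p, n → l.
Second component: ×3 each step; 2, 6, 18, 54, 162 → 486.
Metal: alternates platinum ↔ silver, so platinum, silver, platinum, silver, platinum → silver.
Combining the parts gives l486silver.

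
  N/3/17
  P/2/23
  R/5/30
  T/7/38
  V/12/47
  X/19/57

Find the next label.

Letter — letters move forward 2 places in the alphabet: N, P, R, T, V, X → Z.
For the second component, each term is the sum of the two before it: 3, 2, 5, 7, 12, 19 → 31.
For the third component, differences are 6, 7, 8, … (increasing by 1 each time): 17, 23, 30, 38, 47, 57 → 68.
Combining the parts gives Z/31/68.

Z/31/68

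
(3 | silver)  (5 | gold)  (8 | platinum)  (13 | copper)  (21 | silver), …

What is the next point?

(34 | gold)

First component — each term is the sum of the two before it: 3, 5, 8, 13, 21 → 34.
Metal — repeats silver → gold → platinum → copper: silver, gold, platinum, copper, silver → gold.
So the next point is (34 | gold).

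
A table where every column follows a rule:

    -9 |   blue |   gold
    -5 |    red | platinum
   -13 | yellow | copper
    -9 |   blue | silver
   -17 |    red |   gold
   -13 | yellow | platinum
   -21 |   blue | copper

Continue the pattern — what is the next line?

First component: alternating steps +4, −8, +4, −8, …, so -9, -5, -13, -9, -17, -13, -21 → -17.
Colour: blue, red, yellow, blue, red, yellow, blue → red (repeats blue → red → yellow).
Metal: repeats gold → platinum → copper → silver; gold, platinum, copper, silver, gold, platinum, copper → silver.
Putting it together: -17  red  silver.

-17  red  silver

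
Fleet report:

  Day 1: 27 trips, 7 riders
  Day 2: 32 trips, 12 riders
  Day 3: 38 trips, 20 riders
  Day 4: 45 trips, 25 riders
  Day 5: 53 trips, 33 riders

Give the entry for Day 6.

Trips: 27, 32, 38, 45, 53 → 62 (differences are 5, 6, 7, … (increasing by 1 each time)).
For the riders, alternating steps +5, +8, +5, +8, …: 7, 12, 20, 25, 33 → 38.
So the next row is 62 trips, 38 riders.

62 trips, 38 riders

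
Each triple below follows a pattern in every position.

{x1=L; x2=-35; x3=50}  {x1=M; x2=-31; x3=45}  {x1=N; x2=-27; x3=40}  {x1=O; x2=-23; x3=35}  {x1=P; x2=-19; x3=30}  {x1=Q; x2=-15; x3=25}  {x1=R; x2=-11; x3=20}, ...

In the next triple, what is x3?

X1: L, M, N, O, P, Q, R → S (letters move forward 1 place in the alphabet).
X2: -35, -31, -27, -23, -19, -15, -11 → -7 (+4 each step).
X3: 50, 45, 40, 35, 30, 25, 20 → 15 (−5 each step).

15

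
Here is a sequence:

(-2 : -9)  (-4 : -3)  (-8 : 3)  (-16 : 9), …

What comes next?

First part: ×2 each step, so -2, -4, -8, -16 → -32.
Second part: +6 each step; -9, -3, 3, 9 → 15.
Combining the parts gives (-32 : 15).

(-32 : 15)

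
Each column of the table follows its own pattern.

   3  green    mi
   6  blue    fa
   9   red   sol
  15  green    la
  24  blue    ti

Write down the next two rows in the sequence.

First component goes 3, 6, 9, 15, 24 → 39 → 63 (each term is the sum of the two before it).
Colour: repeats green → blue → red, so green, blue, red, green, blue → red → green.
Note — runs through the solfège scale do→ti: mi, fa, sol, la, ti → do → re.
So the next two rows are 39  red  do and 63  green  re.

39  red  do; 63  green  re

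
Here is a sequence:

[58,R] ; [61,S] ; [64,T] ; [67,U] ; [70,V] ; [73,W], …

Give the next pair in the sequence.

[76,X]

First value: +3 each step; 58, 61, 64, 67, 70, 73 → 76.
Letter: letters move forward 1 place in the alphabet, so R, S, T, U, V, W → X.
Putting it together: [76,X].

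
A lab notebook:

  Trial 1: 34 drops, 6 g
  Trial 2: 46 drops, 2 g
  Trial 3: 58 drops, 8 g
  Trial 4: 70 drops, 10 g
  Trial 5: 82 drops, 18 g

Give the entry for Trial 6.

For the drops, +12 each step: 34, 46, 58, 70, 82 → 94.
G goes 6, 2, 8, 10, 18 → 28 (each term is the sum of the two before it).
Combining the parts gives 94 drops, 28 g.

94 drops, 28 g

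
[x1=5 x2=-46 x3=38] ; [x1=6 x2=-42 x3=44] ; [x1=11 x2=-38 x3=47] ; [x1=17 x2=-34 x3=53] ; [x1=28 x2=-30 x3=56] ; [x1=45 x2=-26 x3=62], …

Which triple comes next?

[x1=73 x2=-22 x3=65]

X1: 5, 6, 11, 17, 28, 45 → 73 (each term is the sum of the two before it).
X2: +4 each step, so -46, -42, -38, -34, -30, -26 → -22.
X3: alternating steps +6, +3, +6, +3, …; 38, 44, 47, 53, 56, 62 → 65.
Combining the parts gives [x1=73 x2=-22 x3=65].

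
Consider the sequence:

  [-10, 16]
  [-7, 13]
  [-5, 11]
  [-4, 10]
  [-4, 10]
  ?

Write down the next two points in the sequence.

First slot: differences are 3, 2, 1, … (decreasing by 1 each time), so -10, -7, -5, -4, -4 → -5 → -7.
Second slot: 16, 13, 11, 10, 10 → 11 → 13 (together with the first slot always sums to 6).
Putting the parts together: [-5, 11] and then [-7, 13].

[-5, 11], [-7, 13]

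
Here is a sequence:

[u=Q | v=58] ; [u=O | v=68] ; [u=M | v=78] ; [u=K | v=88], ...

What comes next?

[u=I | v=98]

U: Q, O, M, K → I (letters move back 2 places in the alphabet).
For the v, +10 each step: 58, 68, 78, 88 → 98.
So the next point is [u=I | v=98].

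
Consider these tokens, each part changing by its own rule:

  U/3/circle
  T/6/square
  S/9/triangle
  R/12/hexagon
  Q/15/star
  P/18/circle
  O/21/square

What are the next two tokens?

N/24/triangle, M/27/hexagon

For the letter, letters move back 1 place in the alphabet: U, T, S, R, Q, P, O → N → M.
Second component — +3 each step: 3, 6, 9, 12, 15, 18, 21 → 24 → 27.
Shape: repeats circle → square → triangle → hexagon → star; circle, square, triangle, hexagon, star, circle, square → triangle → hexagon.
Putting the parts together: N/24/triangle and then M/27/hexagon.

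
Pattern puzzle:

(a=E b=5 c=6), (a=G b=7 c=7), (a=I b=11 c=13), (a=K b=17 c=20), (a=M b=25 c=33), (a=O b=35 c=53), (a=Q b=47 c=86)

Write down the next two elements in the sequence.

(a=S b=61 c=139), (a=U b=77 c=225)

A: letters move forward 2 places in the alphabet; E, G, I, K, M, O, Q → S → U.
For the b, differences are 2, 4, 6, … (increasing by 2 each time): 5, 7, 11, 17, 25, 35, 47 → 61 → 77.
C: each term is the sum of the two before it; 6, 7, 13, 20, 33, 53, 86 → 139 → 225.
Putting the parts together: (a=S b=61 c=139) and then (a=U b=77 c=225).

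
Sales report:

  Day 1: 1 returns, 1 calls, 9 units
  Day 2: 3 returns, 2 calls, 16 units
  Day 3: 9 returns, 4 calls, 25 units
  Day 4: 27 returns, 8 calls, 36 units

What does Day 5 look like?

81 returns, 16 calls, 49 units

Returns: ×3 each step; 1, 3, 9, 27 → 81.
For the calls, ×2 each step: 1, 2, 4, 8 → 16.
Units: perfect squares: 3², 4², 5², …; 9, 16, 25, 36 → 49.
So the next record is 81 returns, 16 calls, 49 units.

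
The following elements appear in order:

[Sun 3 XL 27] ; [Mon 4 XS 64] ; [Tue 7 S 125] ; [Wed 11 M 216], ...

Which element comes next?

Day: Sun, Mon, Tue, Wed → Thu (runs through the weekdays Mon→Sun).
Second part: each term is the sum of the two before it; 3, 4, 7, 11 → 18.
Size: XL, XS, S, M → L (runs through clothing sizes XS→XL).
For the fourth part, perfect cubes: 3³, 4³, 5³, …: 27, 64, 125, 216 → 343.
Combining the parts gives [Thu 18 L 343].

[Thu 18 L 343]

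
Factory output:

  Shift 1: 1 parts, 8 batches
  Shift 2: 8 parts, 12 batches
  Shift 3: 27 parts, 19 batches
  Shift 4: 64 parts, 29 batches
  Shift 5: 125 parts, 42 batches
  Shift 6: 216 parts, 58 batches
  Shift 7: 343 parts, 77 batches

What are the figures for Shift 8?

512 parts, 99 batches

Parts: 1, 8, 27, 64, 125, 216, 343 → 512 (perfect cubes: 1³, 2³, 3³, …).
For the batches, differences are 4, 7, 10, … (increasing by 3 each time): 8, 12, 19, 29, 42, 58, 77 → 99.
So the next record is 512 parts, 99 batches.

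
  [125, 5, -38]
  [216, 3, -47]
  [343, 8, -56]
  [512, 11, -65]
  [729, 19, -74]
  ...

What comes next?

First entry: 125, 216, 343, 512, 729 → 1000 (perfect cubes: 5³, 6³, 7³, …).
For the second entry, each term is the sum of the two before it: 5, 3, 8, 11, 19 → 30.
Third entry: -38, -47, -56, -65, -74 → -83 (−9 each step).
So the next element is [1000, 30, -83].

[1000, 30, -83]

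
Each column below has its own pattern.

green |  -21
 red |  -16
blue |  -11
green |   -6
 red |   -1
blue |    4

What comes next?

Colour: green, red, blue, green, red, blue → green (repeats green → red → blue).
Second component — +5 each step: -21, -16, -11, -6, -1, 4 → 9.
Putting it together: green  9.

green  9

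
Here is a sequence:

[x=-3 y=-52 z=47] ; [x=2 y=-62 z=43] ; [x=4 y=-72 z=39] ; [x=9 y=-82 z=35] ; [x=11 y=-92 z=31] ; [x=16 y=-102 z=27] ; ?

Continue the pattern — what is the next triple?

[x=18 y=-112 z=23]

X — alternating steps +5, +2, +5, +2, …: -3, 2, 4, 9, 11, 16 → 18.
Y: −10 each step; -52, -62, -72, -82, -92, -102 → -112.
Z — −4 each step: 47, 43, 39, 35, 31, 27 → 23.
So the next triple is [x=18 y=-112 z=23].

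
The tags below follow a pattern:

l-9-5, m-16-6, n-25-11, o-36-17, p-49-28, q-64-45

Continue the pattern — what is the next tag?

r-81-73

Letter: letters move forward 1 place in the alphabet, so l, m, n, o, p, q → r.
Second component: perfect squares: 3², 4², 5², …; 9, 16, 25, 36, 49, 64 → 81.
Third component — each term is the sum of the two before it: 5, 6, 11, 17, 28, 45 → 73.
Putting it together: r-81-73.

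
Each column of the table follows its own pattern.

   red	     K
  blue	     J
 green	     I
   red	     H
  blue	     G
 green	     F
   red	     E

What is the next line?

Colour — repeats red → blue → green: red, blue, green, red, blue, green, red → blue.
Letter goes K, J, I, H, G, F, E → D (letters move back 1 place in the alphabet).
So the next line is blue  D.

blue  D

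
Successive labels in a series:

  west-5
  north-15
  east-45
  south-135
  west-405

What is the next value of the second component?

1215

Second component: ×3 each step; 5, 15, 45, 135, 405 → 1215.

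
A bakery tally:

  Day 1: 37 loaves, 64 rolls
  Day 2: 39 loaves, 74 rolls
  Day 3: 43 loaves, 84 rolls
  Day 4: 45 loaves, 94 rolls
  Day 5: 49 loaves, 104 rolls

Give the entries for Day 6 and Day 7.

Loaves — alternating steps +2, +4, +2, +4, …: 37, 39, 43, 45, 49 → 51 → 55.
Rolls: 64, 74, 84, 94, 104 → 114 → 124 (+10 each step).
So the next two rows are 51 loaves, 114 rolls and 55 loaves, 124 rolls.

51 loaves, 114 rolls; 55 loaves, 124 rolls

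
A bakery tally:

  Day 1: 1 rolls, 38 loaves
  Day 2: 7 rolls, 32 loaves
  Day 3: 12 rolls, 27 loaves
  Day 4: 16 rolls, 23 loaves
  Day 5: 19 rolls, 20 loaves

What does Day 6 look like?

21 rolls, 18 loaves

For the rolls, differences are 6, 5, 4, … (decreasing by 1 each time): 1, 7, 12, 16, 19 → 21.
Loaves: together with the rolls always sums to 39, so 38, 32, 27, 23, 20 → 18.
Putting it together: 21 rolls, 18 loaves.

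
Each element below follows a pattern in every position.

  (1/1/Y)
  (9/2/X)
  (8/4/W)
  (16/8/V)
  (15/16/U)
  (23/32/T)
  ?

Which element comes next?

(22/64/S)

First component goes 1, 9, 8, 16, 15, 23 → 22 (alternating steps +8, −1, +8, −1, …).
Second component goes 1, 2, 4, 8, 16, 32 → 64 (×2 each step).
Letter: letters move back 1 place in the alphabet; Y, X, W, V, U, T → S.
Putting it together: (22/64/S).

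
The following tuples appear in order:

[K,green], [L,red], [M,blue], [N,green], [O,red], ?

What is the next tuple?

For the letter, letters move forward 1 place in the alphabet: K, L, M, N, O → P.
Colour: green, red, blue, green, red → blue (repeats green → red → blue).
Putting it together: [P,blue].

[P,blue]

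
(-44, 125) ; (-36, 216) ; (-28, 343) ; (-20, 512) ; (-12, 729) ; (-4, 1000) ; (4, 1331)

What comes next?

First slot goes -44, -36, -28, -20, -12, -4, 4 → 12 (+8 each step).
For the second slot, perfect cubes: 5³, 6³, 7³, …: 125, 216, 343, 512, 729, 1000, 1331 → 1728.
So the next element is (12, 1728).

(12, 1728)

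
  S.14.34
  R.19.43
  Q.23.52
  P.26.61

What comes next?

O.28.70

Letter: S, R, Q, P → O (letters move back 1 place in the alphabet).
Second component — differences are 5, 4, 3, … (decreasing by 1 each time): 14, 19, 23, 26 → 28.
Third component: +9 each step, so 34, 43, 52, 61 → 70.
Combining the parts gives O.28.70.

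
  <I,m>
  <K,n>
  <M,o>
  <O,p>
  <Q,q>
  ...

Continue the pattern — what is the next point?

<S,r>

First letter goes I, K, M, O, Q → S (letters move forward 2 places in the alphabet).
Second letter — letters move forward 1 place in the alphabet: m, n, o, p, q → r.
Putting it together: <S,r>.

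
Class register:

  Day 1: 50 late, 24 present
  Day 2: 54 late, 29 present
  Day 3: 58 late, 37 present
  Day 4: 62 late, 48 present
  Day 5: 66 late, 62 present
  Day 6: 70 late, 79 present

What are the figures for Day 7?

74 late, 99 present

Late: +4 each step; 50, 54, 58, 62, 66, 70 → 74.
Present: differences are 5, 8, 11, … (increasing by 3 each time); 24, 29, 37, 48, 62, 79 → 99.
So the next row is 74 late, 99 present.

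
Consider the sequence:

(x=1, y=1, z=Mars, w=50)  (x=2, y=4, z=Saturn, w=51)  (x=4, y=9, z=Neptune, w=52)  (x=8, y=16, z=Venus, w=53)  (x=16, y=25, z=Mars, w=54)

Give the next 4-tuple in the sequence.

X: ×2 each step; 1, 2, 4, 8, 16 → 32.
Y goes 1, 4, 9, 16, 25 → 36 (perfect squares: 1², 2², 3², …).
Z: repeats Mars → Saturn → Neptune → Venus; Mars, Saturn, Neptune, Venus, Mars → Saturn.
W goes 50, 51, 52, 53, 54 → 55 (+1 each step).
Putting it together: (x=32, y=36, z=Saturn, w=55).

(x=32, y=36, z=Saturn, w=55)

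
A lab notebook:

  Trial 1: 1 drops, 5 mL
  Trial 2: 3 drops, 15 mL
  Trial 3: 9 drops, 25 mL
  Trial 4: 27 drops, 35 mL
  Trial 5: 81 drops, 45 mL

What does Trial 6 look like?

Drops: ×3 each step; 1, 3, 9, 27, 81 → 243.
For the mL, +10 each step: 5, 15, 25, 35, 45 → 55.
Putting it together: 243 drops, 55 mL.

243 drops, 55 mL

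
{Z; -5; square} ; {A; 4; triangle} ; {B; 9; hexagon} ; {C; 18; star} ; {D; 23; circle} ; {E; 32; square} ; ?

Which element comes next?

Letter — letters move forward 1 place in the alphabet, wrapping Z→A: Z, A, B, C, D, E → F.
Second component: alternating steps +9, +5, +9, +5, …, so -5, 4, 9, 18, 23, 32 → 37.
Shape: repeats square → triangle → hexagon → star → circle; square, triangle, hexagon, star, circle, square → triangle.
Combining the parts gives {F; 37; triangle}.

{F; 37; triangle}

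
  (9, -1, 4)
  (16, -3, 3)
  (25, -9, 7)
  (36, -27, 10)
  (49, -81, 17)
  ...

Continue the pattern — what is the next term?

For the first slot, perfect squares: 3², 4², 5², …: 9, 16, 25, 36, 49 → 64.
Second slot: ×3 each step, so -1, -3, -9, -27, -81 → -243.
Third slot goes 4, 3, 7, 10, 17 → 27 (each term is the sum of the two before it).
Putting it together: (64, -243, 27).

(64, -243, 27)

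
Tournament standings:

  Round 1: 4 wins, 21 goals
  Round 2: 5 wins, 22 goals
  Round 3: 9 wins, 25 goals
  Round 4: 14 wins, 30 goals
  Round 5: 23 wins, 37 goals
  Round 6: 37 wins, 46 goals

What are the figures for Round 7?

60 wins, 57 goals

Wins: each term is the sum of the two before it, so 4, 5, 9, 14, 23, 37 → 60.
Goals: differences are 1, 3, 5, … (increasing by 2 each time), so 21, 22, 25, 30, 37, 46 → 57.
Putting it together: 60 wins, 57 goals.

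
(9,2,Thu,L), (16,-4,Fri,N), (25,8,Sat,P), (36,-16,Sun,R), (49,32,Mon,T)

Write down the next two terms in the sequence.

(64,-64,Tue,V), (81,128,Wed,X)

First part: perfect squares: 3², 4², 5², …, so 9, 16, 25, 36, 49 → 64 → 81.
Second part goes 2, -4, 8, -16, 32 → -64 → 128 (×(-2) each step).
Day — runs through the weekdays Mon→Sun: Thu, Fri, Sat, Sun, Mon → Tue → Wed.
For the letter, letters move forward 2 places in the alphabet: L, N, P, R, T → V → X.
So the next two terms are (64,-64,Tue,V) and (81,128,Wed,X).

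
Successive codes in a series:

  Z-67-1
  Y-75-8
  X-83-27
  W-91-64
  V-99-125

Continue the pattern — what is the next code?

Letter: Z, Y, X, W, V → U (letters move back 1 place in the alphabet).
Second component goes 67, 75, 83, 91, 99 → 107 (+8 each step).
Third component: 1, 8, 27, 64, 125 → 216 (perfect cubes: 1³, 2³, 3³, …).
Putting it together: U-107-216.

U-107-216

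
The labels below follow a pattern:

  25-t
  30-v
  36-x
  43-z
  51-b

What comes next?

60-d

First component: differences are 5, 6, 7, … (increasing by 1 each time); 25, 30, 36, 43, 51 → 60.
For the letter, letters move forward 2 places in the alphabet, wrapping Z→A: t, v, x, z, b → d.
Putting it together: 60-d.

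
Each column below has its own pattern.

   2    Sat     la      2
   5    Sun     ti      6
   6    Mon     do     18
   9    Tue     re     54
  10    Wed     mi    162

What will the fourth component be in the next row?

486

Fourth component: 2, 6, 18, 54, 162 → 486 (×3 each step).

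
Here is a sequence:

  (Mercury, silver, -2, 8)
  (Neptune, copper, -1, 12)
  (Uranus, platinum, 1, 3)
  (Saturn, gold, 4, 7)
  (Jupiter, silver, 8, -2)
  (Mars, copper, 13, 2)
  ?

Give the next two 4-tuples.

Planet goes Mercury, Neptune, Uranus, Saturn, Jupiter, Mars → Earth → Venus (runs backward through the planets Mercury→Neptune).
Metal: silver, copper, platinum, gold, silver, copper → platinum → gold (repeats silver → copper → platinum → gold).
Third part: differences are 1, 2, 3, … (increasing by 1 each time), so -2, -1, 1, 4, 8, 13 → 19 → 26.
Fourth part: alternating steps +4, −9, +4, −9, …; 8, 12, 3, 7, -2, 2 → -7 → -3.
Putting the parts together: (Earth, platinum, 19, -7) and then (Venus, gold, 26, -3).

(Earth, platinum, 19, -7), (Venus, gold, 26, -3)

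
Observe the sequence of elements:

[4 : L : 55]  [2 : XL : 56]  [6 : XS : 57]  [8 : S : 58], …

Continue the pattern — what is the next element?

[14 : M : 59]

First part — each term is the sum of the two before it: 4, 2, 6, 8 → 14.
Size: runs through clothing sizes XS→XL; L, XL, XS, S → M.
Third part: +1 each step, so 55, 56, 57, 58 → 59.
Putting it together: [14 : M : 59].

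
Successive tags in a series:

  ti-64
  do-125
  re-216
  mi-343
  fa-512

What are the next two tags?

Note: ti, do, re, mi, fa → sol → la (runs through the solfège scale do→ti).
For the second component, perfect cubes: 4³, 5³, 6³, …: 64, 125, 216, 343, 512 → 729 → 1000.
Putting the parts together: sol-729 and then la-1000.

sol-729, la-1000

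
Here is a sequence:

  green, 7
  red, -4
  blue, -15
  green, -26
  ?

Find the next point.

red, -37

Colour: green, red, blue, green → red (repeats green → red → blue).
Second slot: 7, -4, -15, -26 → -37 (−11 each step).
Putting it together: red, -37.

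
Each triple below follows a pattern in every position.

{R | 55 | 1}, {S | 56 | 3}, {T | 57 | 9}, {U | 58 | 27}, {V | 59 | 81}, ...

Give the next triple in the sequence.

{W | 60 | 243}

Letter: letters move forward 1 place in the alphabet, so R, S, T, U, V → W.
Second entry: +1 each step; 55, 56, 57, 58, 59 → 60.
Third entry: 1, 3, 9, 27, 81 → 243 (×3 each step).
Putting it together: {W | 60 | 243}.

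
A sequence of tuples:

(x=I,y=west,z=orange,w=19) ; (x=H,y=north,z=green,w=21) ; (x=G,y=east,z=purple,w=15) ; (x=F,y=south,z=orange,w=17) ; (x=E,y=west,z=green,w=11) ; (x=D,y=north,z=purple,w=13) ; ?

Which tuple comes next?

(x=C,y=east,z=orange,w=7)

X: letters move back 1 place in the alphabet; I, H, G, F, E, D → C.
Y: repeats west → north → east → south; west, north, east, south, west, north → east.
Z — repeats orange → green → purple: orange, green, purple, orange, green, purple → orange.
W: alternating steps +2, −6, +2, −6, …; 19, 21, 15, 17, 11, 13 → 7.
So the next tuple is (x=C,y=east,z=orange,w=7).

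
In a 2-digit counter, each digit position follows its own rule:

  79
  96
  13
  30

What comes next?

57

For the first digit, +2 each step, mod 10: 7, 9, 1, 3 → 5.
Second digit: 9, 6, 3, 0 → 7 (−3 each step, mod 10).
Putting it together: 57.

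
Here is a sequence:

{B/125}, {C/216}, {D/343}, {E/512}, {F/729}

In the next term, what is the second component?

1000

Letter: B, C, D, E, F → G (letters move forward 1 place in the alphabet).
Second component: perfect cubes: 5³, 6³, 7³, …, so 125, 216, 343, 512, 729 → 1000.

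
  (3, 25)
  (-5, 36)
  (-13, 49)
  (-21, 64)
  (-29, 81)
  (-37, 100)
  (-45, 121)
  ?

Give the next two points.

First slot: −8 each step; 3, -5, -13, -21, -29, -37, -45 → -53 → -61.
Second slot: perfect squares: 5², 6², 7², …; 25, 36, 49, 64, 81, 100, 121 → 144 → 169.
Putting the parts together: (-53, 144) and then (-61, 169).

(-53, 144), (-61, 169)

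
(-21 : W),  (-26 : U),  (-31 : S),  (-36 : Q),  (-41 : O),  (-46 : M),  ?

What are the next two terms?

(-51 : K), (-56 : I)

For the first value, −5 each step: -21, -26, -31, -36, -41, -46 → -51 → -56.
Letter: W, U, S, Q, O, M → K → I (letters move back 2 places in the alphabet).
Putting the parts together: (-51 : K) and then (-56 : I).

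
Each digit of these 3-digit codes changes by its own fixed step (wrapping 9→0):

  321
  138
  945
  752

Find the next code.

First digit: −2 each step, mod 10; 3, 1, 9, 7 → 5.
Second digit: 2, 3, 4, 5 → 6 (+1 each step, mod 10).
Third digit: −3 each step, mod 10; 1, 8, 5, 2 → 9.
Putting it together: 569.

569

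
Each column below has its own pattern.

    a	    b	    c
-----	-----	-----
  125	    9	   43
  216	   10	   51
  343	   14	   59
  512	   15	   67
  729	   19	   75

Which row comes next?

Column a — perfect cubes: 5³, 6³, 7³, …: 125, 216, 343, 512, 729 → 1000.
Column b: 9, 10, 14, 15, 19 → 20 (alternating steps +1, +4, +1, +4, …).
For the column c, +8 each step: 43, 51, 59, 67, 75 → 83.
Combining the parts gives 1000  20  83.

1000  20  83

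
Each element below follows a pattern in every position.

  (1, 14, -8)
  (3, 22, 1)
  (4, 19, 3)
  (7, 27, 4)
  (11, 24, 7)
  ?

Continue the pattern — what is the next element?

First value — each term is the sum of the two before it: 1, 3, 4, 7, 11 → 18.
Second value: alternating steps +8, −3, +8, −3, …; 14, 22, 19, 27, 24 → 32.
Third value: always the previous value of the first value, so -8, 1, 3, 4, 7 → 11.
Combining the parts gives (18, 32, 11).

(18, 32, 11)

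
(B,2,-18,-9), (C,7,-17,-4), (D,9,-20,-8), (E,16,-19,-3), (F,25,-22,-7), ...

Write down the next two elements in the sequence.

(G,41,-21,-2), (H,66,-24,-6)

For the letter, letters move forward 1 place in the alphabet: B, C, D, E, F → G → H.
For the second part, each term is the sum of the two before it: 2, 7, 9, 16, 25 → 41 → 66.
Third part: alternating steps +1, −3, +1, −3, …; -18, -17, -20, -19, -22 → -21 → -24.
Fourth part: -9, -4, -8, -3, -7 → -2 → -6 (alternating steps +5, −4, +5, −4, …).
Putting the parts together: (G,41,-21,-2) and then (H,66,-24,-6).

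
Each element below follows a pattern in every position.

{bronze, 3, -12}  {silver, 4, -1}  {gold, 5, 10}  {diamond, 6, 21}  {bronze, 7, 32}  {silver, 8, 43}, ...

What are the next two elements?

{gold, 9, 54}, {diamond, 10, 65}

Rank: bronze, silver, gold, diamond, bronze, silver → gold → diamond (repeats bronze → silver → gold → diamond).
Second slot goes 3, 4, 5, 6, 7, 8 → 9 → 10 (+1 each step).
Third slot: +11 each step; -12, -1, 10, 21, 32, 43 → 54 → 65.
So the next two elements are {gold, 9, 54} and {diamond, 10, 65}.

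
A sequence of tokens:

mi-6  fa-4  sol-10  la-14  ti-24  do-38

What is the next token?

re-62

Note: runs through the solfège scale do→ti; mi, fa, sol, la, ti, do → re.
Second component: each term is the sum of the two before it; 6, 4, 10, 14, 24, 38 → 62.
Combining the parts gives re-62.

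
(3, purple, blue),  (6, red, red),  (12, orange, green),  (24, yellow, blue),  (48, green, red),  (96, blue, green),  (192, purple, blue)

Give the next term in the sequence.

First part: ×2 each step; 3, 6, 12, 24, 48, 96, 192 → 384.
First colour goes purple, red, orange, yellow, green, blue, purple → red (repeats purple → red → orange → yellow → green → blue).
Second colour: repeats blue → red → green; blue, red, green, blue, red, green, blue → red.
So the next term is (384, red, red).

(384, red, red)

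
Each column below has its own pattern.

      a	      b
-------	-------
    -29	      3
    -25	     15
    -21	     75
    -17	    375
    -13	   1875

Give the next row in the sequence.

Column a goes -29, -25, -21, -17, -13 → -9 (+4 each step).
Column b: 3, 15, 75, 375, 1875 → 9375 (×5 each step).
Combining the parts gives -9  9375.

-9  9375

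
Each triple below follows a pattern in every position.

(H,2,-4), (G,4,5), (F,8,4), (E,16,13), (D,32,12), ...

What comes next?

(C,64,21)

Letter: H, G, F, E, D → C (letters move back 1 place in the alphabet).
Second entry — ×2 each step: 2, 4, 8, 16, 32 → 64.
Third entry goes -4, 5, 4, 13, 12 → 21 (alternating steps +9, −1, +9, −1, …).
Putting it together: (C,64,21).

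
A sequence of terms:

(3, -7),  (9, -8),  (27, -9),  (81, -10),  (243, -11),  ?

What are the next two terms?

First slot — ×3 each step: 3, 9, 27, 81, 243 → 729 → 2187.
Second slot: -7, -8, -9, -10, -11 → -12 → -13 (−1 each step).
Putting the parts together: (729, -12) and then (2187, -13).

(729, -12), (2187, -13)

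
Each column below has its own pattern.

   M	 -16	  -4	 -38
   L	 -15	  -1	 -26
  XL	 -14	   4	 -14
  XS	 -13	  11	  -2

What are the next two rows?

S  -12  20  10; M  -11  31  22

Size: runs through clothing sizes XS→XL, so M, L, XL, XS → S → M.
Second component goes -16, -15, -14, -13 → -12 → -11 (+1 each step).
Third component: differences are 3, 5, 7, … (increasing by 2 each time), so -4, -1, 4, 11 → 20 → 31.
Fourth component: +12 each step, so -38, -26, -14, -2 → 10 → 22.
Putting the parts together: S  -12  20  10 and then M  -11  31  22.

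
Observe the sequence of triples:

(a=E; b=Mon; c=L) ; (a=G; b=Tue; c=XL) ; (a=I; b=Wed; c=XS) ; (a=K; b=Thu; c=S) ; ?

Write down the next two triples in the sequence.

(a=M; b=Fri; c=M), (a=O; b=Sat; c=L)

A goes E, G, I, K → M → O (letters move forward 2 places in the alphabet).
For the b, runs through the weekdays Mon→Sun: Mon, Tue, Wed, Thu → Fri → Sat.
C — runs through clothing sizes XS→XL: L, XL, XS, S → M → L.
So the next two triples are (a=M; b=Fri; c=M) and (a=O; b=Sat; c=L).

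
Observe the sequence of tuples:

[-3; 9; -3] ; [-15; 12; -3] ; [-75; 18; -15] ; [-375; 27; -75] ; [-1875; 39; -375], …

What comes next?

[-9375; 54; -1875]

First value — ×5 each step: -3, -15, -75, -375, -1875 → -9375.
Second value — differences are 3, 6, 9, … (increasing by 3 each time): 9, 12, 18, 27, 39 → 54.
Third value: -3, -3, -15, -75, -375 → -1875 (always the previous value of the first value).
Putting it together: [-9375; 54; -1875].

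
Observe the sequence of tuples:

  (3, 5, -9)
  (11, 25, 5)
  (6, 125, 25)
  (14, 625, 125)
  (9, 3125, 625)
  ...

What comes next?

(17, 15625, 3125)

First value goes 3, 11, 6, 14, 9 → 17 (alternating steps +8, −5, +8, −5, …).
Second value — ×5 each step: 5, 25, 125, 625, 3125 → 15625.
Third value: always the previous value of the second value; -9, 5, 25, 125, 625 → 3125.
Putting it together: (17, 15625, 3125).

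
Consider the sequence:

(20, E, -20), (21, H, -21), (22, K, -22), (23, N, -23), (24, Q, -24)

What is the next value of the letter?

Letter goes E, H, K, N, Q → T (letters move forward 3 places in the alphabet).

T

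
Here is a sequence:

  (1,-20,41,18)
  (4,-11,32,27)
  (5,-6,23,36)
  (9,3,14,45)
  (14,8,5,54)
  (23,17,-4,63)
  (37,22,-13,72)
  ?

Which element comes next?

(60,31,-22,81)

First value: 1, 4, 5, 9, 14, 23, 37 → 60 (each term is the sum of the two before it).
Second value goes -20, -11, -6, 3, 8, 17, 22 → 31 (alternating steps +9, +5, +9, +5, …).
Third value: 41, 32, 23, 14, 5, -4, -13 → -22 (−9 each step).
For the fourth value, together with the third value always sums to 59: 18, 27, 36, 45, 54, 63, 72 → 81.
Putting it together: (60,31,-22,81).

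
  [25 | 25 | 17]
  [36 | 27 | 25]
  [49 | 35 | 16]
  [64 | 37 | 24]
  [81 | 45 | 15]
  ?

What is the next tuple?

[100 | 47 | 23]

First component: perfect squares: 5², 6², 7², …; 25, 36, 49, 64, 81 → 100.
Second component: alternating steps +2, +8, +2, +8, …; 25, 27, 35, 37, 45 → 47.
Third component — alternating steps +8, −9, +8, −9, …: 17, 25, 16, 24, 15 → 23.
So the next tuple is [100 | 47 | 23].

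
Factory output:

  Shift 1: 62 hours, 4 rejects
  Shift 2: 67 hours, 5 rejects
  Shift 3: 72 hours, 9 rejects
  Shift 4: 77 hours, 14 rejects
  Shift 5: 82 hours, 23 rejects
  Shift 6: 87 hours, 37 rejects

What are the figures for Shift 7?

For the hours, +5 each step: 62, 67, 72, 77, 82, 87 → 92.
Rejects: 4, 5, 9, 14, 23, 37 → 60 (each term is the sum of the two before it).
So the next row is 92 hours, 60 rejects.

92 hours, 60 rejects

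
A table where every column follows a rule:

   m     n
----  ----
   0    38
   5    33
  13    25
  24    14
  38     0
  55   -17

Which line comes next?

75  -37

Column m goes 0, 5, 13, 24, 38, 55 → 75 (differences are 5, 8, 11, … (increasing by 3 each time)).
For the column n, together with the column m always sums to 38: 38, 33, 25, 14, 0, -17 → -37.
Combining the parts gives 75  -37.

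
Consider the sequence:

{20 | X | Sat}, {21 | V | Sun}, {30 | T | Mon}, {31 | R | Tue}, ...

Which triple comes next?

First slot: alternating steps +1, +9, +1, +9, …; 20, 21, 30, 31 → 40.
Letter: X, V, T, R → P (letters move back 2 places in the alphabet).
Day: runs through the weekdays Mon→Sun; Sat, Sun, Mon, Tue → Wed.
Putting it together: {40 | P | Wed}.

{40 | P | Wed}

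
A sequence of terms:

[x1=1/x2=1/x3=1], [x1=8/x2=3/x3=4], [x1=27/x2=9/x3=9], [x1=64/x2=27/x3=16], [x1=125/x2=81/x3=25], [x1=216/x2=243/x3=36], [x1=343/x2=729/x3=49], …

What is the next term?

[x1=512/x2=2187/x3=64]

X1: 1, 8, 27, 64, 125, 216, 343 → 512 (perfect cubes: 1³, 2³, 3³, …).
X2 — ×3 each step: 1, 3, 9, 27, 81, 243, 729 → 2187.
X3 — perfect squares: 1², 2², 3², …: 1, 4, 9, 16, 25, 36, 49 → 64.
Combining the parts gives [x1=512/x2=2187/x3=64].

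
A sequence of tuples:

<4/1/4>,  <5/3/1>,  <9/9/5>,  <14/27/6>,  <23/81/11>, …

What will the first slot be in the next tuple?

37

First slot — each term is the sum of the two before it: 4, 5, 9, 14, 23 → 37.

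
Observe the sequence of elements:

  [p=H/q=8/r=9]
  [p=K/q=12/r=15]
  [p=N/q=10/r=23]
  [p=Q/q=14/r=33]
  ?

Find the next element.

P: H, K, N, Q → T (letters move forward 3 places in the alphabet).
Q: alternating steps +4, −2, +4, −2, …, so 8, 12, 10, 14 → 12.
For the r, differences are 6, 8, 10, … (increasing by 2 each time): 9, 15, 23, 33 → 45.
Combining the parts gives [p=T/q=12/r=45].

[p=T/q=12/r=45]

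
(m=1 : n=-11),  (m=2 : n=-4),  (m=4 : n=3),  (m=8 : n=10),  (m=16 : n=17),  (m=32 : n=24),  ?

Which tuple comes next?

(m=64 : n=31)

M: ×2 each step; 1, 2, 4, 8, 16, 32 → 64.
N: -11, -4, 3, 10, 17, 24 → 31 (+7 each step).
Putting it together: (m=64 : n=31).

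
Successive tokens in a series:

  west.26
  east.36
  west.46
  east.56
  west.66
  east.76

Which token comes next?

west.86

For the direction, alternates west ↔ east: west, east, west, east, west, east → west.
Second component: 26, 36, 46, 56, 66, 76 → 86 (+10 each step).
Putting it together: west.86.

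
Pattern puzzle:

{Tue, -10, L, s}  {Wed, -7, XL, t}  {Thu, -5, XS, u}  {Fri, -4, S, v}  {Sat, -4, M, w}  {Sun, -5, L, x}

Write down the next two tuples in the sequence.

Day — runs through the weekdays Mon→Sun: Tue, Wed, Thu, Fri, Sat, Sun → Mon → Tue.
For the second value, differences are 3, 2, 1, … (decreasing by 1 each time): -10, -7, -5, -4, -4, -5 → -7 → -10.
Size: L, XL, XS, S, M, L → XL → XS (repeats L → XL → XS → S → M).
Letter: s, t, u, v, w, x → y → z (letters move forward 1 place in the alphabet).
So the next two tuples are {Mon, -7, XL, y} and {Tue, -10, XS, z}.

{Mon, -7, XL, y}, {Tue, -10, XS, z}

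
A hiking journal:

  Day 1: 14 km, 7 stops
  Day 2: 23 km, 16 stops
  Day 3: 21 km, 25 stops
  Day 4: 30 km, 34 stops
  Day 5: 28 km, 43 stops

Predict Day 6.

37 km, 52 stops

Km goes 14, 23, 21, 30, 28 → 37 (alternating steps +9, −2, +9, −2, …).
Stops: 7, 16, 25, 34, 43 → 52 (+9 each step).
Putting it together: 37 km, 52 stops.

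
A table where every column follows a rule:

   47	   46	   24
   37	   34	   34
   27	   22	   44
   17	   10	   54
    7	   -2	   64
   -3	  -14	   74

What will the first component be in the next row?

First component: 47, 37, 27, 17, 7, -3 → -13 (−10 each step).

-13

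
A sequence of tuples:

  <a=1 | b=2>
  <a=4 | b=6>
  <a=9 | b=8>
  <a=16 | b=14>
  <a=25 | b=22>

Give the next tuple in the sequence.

A: perfect squares: 1², 2², 3², …, so 1, 4, 9, 16, 25 → 36.
B goes 2, 6, 8, 14, 22 → 36 (each term is the sum of the two before it).
So the next tuple is <a=36 | b=36>.

<a=36 | b=36>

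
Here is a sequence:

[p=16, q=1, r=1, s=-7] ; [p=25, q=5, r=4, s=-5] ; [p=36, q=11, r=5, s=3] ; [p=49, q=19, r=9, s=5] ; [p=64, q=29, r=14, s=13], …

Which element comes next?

[p=81, q=41, r=23, s=15]

P: perfect squares: 4², 5², 6², …, so 16, 25, 36, 49, 64 → 81.
Q: 1, 5, 11, 19, 29 → 41 (differences are 4, 6, 8, … (increasing by 2 each time)).
R: each term is the sum of the two before it, so 1, 4, 5, 9, 14 → 23.
S: alternating steps +2, +8, +2, +8, …; -7, -5, 3, 5, 13 → 15.
Combining the parts gives [p=81, q=41, r=23, s=15].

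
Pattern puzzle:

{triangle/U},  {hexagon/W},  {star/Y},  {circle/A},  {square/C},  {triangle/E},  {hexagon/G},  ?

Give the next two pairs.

Shape: repeats triangle → hexagon → star → circle → square; triangle, hexagon, star, circle, square, triangle, hexagon → star → circle.
Letter: U, W, Y, A, C, E, G → I → K (letters move forward 2 places in the alphabet, wrapping Z→A).
So the next two pairs are {star/I} and {circle/K}.

{star/I}, {circle/K}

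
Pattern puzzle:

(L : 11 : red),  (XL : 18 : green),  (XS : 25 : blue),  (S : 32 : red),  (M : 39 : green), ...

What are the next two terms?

Size — runs through clothing sizes XS→XL: L, XL, XS, S, M → L → XL.
For the second component, +7 each step: 11, 18, 25, 32, 39 → 46 → 53.
Colour: repeats red → green → blue, so red, green, blue, red, green → blue → red.
Putting the parts together: (L : 46 : blue) and then (XL : 53 : red).

(L : 46 : blue), (XL : 53 : red)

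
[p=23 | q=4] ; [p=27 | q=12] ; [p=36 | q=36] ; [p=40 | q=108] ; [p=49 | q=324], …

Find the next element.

For the p, alternating steps +4, +9, +4, +9, …: 23, 27, 36, 40, 49 → 53.
Q: ×3 each step; 4, 12, 36, 108, 324 → 972.
So the next element is [p=53 | q=972].

[p=53 | q=972]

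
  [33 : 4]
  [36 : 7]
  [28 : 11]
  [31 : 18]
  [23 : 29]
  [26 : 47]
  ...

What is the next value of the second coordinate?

First coordinate — alternating steps +3, −8, +3, −8, …: 33, 36, 28, 31, 23, 26 → 18.
Second coordinate: each term is the sum of the two before it; 4, 7, 11, 18, 29, 47 → 76.

76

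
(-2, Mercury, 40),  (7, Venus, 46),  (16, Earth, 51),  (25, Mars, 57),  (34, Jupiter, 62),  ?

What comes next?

(43, Saturn, 68)

First coordinate goes -2, 7, 16, 25, 34 → 43 (+9 each step).
For the planet, runs through the planets Mercury→Neptune: Mercury, Venus, Earth, Mars, Jupiter → Saturn.
Third coordinate goes 40, 46, 51, 57, 62 → 68 (alternating steps +6, +5, +6, +5, …).
So the next triple is (43, Saturn, 68).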